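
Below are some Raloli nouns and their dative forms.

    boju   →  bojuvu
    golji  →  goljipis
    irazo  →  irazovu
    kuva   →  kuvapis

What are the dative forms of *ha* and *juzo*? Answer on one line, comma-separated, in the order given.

Looking at the last vowel of each stem: -vu when the last vowel of the stem is a rounded vowel (*boju*, *irazo*); -pis when the last vowel of the stem is an unrounded vowel (*golji*, *kuva*).
The last vowel of *ha* is /a/, which is an unrounded vowel, so the suffix is -pis, giving *hapis*.
*juzo* — last vowel /o/ (a rounded vowel) → -vu → *juzovu*.

hapis, juzovu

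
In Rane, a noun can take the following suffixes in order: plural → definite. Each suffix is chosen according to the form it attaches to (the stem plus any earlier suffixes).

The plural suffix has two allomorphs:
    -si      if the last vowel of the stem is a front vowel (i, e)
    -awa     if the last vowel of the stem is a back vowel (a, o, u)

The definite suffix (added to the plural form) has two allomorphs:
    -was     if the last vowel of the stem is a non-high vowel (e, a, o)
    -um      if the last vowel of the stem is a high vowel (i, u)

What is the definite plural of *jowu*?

*jowu* — last vowel /u/ (a back vowel) → -awa → *jowuawa*.
The last vowel of the plural form *jowuawa* is /a/, which is a non-high vowel, so the definite suffix is -was, giving *jowuawawas*.

jowuawawas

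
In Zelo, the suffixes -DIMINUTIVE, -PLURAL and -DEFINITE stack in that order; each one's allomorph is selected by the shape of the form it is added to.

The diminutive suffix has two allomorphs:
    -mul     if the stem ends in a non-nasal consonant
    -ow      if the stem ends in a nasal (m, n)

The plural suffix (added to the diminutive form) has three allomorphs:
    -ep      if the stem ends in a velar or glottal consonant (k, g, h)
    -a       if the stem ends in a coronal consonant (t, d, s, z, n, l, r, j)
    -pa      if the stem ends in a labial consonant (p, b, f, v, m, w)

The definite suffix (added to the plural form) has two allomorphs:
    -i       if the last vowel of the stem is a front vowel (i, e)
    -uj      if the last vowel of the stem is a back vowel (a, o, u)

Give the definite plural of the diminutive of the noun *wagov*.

Since the final consonant of *wagov* is /v/ (non-nasal), it takes -mul, giving *wagovmul*.
The final consonant of the diminutive form *wagovmul* is /l/, which is coronal, so the plural suffix is -a, giving *wagovmula*.
The last vowel of the plural form *wagovmula* is /a/, which is a back vowel, so the definite suffix is -uj, giving *wagovmulauj*.

wagovmulauj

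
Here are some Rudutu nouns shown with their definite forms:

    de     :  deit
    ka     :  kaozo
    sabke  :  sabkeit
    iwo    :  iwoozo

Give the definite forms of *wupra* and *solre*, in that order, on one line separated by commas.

wupraozo, solreit

The suffix is conditioned by the last vowel: -it when the last vowel of the stem is a front vowel (*de*, *sabke*); -ozo when the last vowel of the stem is a back vowel (*ka*, *iwo*).
*wupra*: last vowel = /a/, a back vowel → -ozo → *wupraozo*.
Since the last vowel of *solre* is /e/ (a front vowel), it takes -it, giving *solreit*.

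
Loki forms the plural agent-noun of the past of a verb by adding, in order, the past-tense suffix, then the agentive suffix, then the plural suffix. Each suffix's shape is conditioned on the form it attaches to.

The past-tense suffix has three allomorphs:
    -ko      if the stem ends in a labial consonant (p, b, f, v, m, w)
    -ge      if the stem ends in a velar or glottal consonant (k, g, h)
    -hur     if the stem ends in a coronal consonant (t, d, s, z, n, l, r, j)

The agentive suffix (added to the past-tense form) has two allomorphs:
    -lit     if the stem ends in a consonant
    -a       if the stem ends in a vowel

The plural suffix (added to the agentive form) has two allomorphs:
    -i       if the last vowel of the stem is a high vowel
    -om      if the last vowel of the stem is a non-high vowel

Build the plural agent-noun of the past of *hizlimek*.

hizlimekgeaom

*hizlimek*: final consonant = /k/, velar/glottal → -ge → *hizlimekge*.
Since the final sound of the past-tense form *hizlimekge* is /e/ (a vowel), it takes -a, giving *hizlimekgea*.
The agentive form *hizlimekgea* — last vowel /a/ (a non-high vowel) → -om → *hizlimekgeaom*.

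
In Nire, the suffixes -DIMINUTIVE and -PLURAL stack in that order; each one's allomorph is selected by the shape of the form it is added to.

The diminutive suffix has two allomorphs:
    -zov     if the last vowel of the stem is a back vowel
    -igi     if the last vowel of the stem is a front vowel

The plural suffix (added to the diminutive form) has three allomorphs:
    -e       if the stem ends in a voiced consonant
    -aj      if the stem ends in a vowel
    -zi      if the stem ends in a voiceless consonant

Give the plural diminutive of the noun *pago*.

*pago*: last vowel = /o/, a back vowel → -zov → *pagozov*.
Since the final sound of the diminutive form *pagozov* is /v/ (a voiced consonant), it takes -e, giving *pagozove*.

pagozove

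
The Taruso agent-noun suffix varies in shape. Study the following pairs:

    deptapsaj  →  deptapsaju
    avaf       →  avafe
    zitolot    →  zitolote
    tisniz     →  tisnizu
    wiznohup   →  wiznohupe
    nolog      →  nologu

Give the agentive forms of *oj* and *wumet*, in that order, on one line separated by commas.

The alternation tracks the final consonant of the stem — -e when the stem ends in a voiceless consonant (*avaf*, *zitolot*, *wiznohup*); -u when the stem ends in a voiced consonant (*deptapsaj*, *tisniz*, *nolog*).
*oj*: final consonant = /j/, voiced → -u → *oju*.
Since the final consonant of *wumet* is /t/ (voiceless), it takes -e, giving *wumete*.

oju, wumete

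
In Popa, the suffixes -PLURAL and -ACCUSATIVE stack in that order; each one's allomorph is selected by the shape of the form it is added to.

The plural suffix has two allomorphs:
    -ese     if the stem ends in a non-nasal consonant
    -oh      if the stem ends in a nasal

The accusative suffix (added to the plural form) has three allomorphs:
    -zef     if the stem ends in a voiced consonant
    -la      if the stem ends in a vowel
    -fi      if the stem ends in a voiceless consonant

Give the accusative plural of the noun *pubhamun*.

*pubhamun*: final consonant = /n/, a nasal → -oh → *pubhamunoh*.
Since the final sound of the plural form *pubhamunoh* is /h/ (a voiceless consonant), it takes -fi, giving *pubhamunohfi*.

pubhamunohfi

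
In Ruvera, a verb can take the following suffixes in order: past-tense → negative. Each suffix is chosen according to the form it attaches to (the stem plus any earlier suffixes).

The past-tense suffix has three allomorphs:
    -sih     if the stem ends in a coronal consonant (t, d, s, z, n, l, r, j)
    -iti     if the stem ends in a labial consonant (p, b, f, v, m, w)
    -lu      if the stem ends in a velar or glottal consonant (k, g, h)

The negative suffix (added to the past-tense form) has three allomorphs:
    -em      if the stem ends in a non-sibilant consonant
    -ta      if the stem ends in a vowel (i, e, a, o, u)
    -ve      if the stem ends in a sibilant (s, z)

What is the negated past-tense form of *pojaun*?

The final consonant of *pojaun* is /n/, which is coronal, so the past-tense suffix is -sih, giving *pojaunsih*.
The past-tense form *pojaunsih* — final sound /h/ (a non-sibilant consonant) → -em → *pojaunsihem*.

pojaunsihem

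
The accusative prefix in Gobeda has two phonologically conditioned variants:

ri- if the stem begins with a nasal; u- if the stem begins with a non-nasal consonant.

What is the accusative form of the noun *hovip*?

*hovip*: first consonant = /h/, non-nasal → u- → *uhovip*.

uhovip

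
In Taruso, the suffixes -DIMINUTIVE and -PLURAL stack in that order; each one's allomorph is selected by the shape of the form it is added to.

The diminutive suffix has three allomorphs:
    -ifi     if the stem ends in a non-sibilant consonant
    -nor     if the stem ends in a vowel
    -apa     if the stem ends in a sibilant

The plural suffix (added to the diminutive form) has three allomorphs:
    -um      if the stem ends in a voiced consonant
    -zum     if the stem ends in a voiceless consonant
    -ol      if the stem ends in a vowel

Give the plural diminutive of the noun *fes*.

fesapaol

The final sound of *fes* is /s/, which is a sibilant, so the diminutive suffix is -apa, giving *fesapa*.
The diminutive form *fesapa* — final sound /a/ (a vowel) → -ol → *fesapaol*.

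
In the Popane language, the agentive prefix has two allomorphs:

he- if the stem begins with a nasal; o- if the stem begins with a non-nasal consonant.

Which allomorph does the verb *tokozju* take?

*tokozju* — first consonant /t/ (non-nasal) → o-.

o-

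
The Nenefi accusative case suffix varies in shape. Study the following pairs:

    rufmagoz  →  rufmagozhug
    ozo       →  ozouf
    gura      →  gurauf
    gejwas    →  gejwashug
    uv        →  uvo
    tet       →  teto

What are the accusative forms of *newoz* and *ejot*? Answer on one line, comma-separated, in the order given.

newozhug, ejoto

The suffix is conditioned by the final sound: -hug when the stem ends in a sibilant (*rufmagoz*, *gejwas*); -o when the stem ends in a non-sibilant consonant (*uv*, *tet*); -uf when the stem ends in a vowel (*ozo*, *gura*).
*newoz* — final sound /z/ (a sibilant) → -hug → *newozhug*.
The final sound of *ejot* is /t/, which is a non-sibilant consonant, so the suffix is -o, giving *ejoto*.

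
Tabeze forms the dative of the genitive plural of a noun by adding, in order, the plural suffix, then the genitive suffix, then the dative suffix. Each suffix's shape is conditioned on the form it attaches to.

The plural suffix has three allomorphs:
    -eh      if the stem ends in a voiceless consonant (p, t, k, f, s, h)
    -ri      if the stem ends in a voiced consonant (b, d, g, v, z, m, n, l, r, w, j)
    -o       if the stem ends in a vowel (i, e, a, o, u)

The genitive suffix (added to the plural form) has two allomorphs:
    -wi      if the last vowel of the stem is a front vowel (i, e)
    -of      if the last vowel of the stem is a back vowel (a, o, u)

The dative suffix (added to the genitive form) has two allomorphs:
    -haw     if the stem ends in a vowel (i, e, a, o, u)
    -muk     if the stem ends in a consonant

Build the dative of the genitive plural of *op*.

opehwihaw

*op* — final sound /p/ (a voiceless consonant) → -eh → *opeh*.
The last vowel of the plural form *opeh* is /e/, which is a front vowel, so the genitive suffix is -wi, giving *opehwi*.
The genitive form *opehwi*: final sound = /i/, a vowel → -haw → *opehwihaw*.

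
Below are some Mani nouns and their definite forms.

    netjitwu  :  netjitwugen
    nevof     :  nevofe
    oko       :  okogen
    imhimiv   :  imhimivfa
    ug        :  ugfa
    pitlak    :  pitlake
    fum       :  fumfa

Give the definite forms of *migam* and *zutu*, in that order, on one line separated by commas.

migamfa, zutugen

The alternation tracks the final sound of the stem — -e when the stem ends in a voiceless consonant (*nevof*, *pitlak*); -fa when the stem ends in a voiced consonant (*imhimiv*, *ug*, *fum*); -gen when the stem ends in a vowel (*netjitwu*, *oko*).
The final sound of *migam* is /m/, which is a voiced consonant, so the suffix is -fa, giving *migamfa*.
*zutu*: final sound = /u/, a vowel → -gen → *zutugen*.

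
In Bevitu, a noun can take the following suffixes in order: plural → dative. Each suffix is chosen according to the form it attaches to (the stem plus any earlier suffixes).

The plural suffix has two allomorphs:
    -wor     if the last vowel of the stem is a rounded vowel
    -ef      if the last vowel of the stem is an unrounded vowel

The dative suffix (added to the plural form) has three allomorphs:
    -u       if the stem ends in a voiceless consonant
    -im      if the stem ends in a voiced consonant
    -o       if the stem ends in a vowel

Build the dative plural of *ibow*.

*ibow*: last vowel = /o/, a rounded vowel → -wor → *ibowwor*.
Since the final sound of the plural form *ibowwor* is /r/ (a voiced consonant), it takes -im, giving *ibowworim*.

ibowworim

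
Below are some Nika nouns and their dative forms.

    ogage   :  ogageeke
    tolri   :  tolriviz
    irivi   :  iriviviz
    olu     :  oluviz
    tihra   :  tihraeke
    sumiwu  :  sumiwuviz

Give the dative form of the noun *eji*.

ejiviz

Looking at the last vowel of each stem: -viz when the last vowel of the stem is a high vowel (*tolri*, *irivi*, *olu*, *sumiwu*); -eke when the last vowel of the stem is a non-high vowel (*ogage*, *tihra*).
*eji* — last vowel /i/ (a high vowel) → -viz → *ejiviz*.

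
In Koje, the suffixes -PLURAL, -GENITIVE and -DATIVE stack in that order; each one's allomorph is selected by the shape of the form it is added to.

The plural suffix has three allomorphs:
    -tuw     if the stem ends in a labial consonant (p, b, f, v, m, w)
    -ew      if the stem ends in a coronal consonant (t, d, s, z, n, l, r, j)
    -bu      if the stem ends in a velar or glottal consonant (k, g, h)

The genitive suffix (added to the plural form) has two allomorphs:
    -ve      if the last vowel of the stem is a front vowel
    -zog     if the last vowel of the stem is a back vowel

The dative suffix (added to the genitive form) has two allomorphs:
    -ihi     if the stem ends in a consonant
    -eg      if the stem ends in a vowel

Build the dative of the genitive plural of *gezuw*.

*gezuw* — final consonant /w/ (labial) → -tuw → *gezuwtuw*.
The plural form *gezuwtuw* — last vowel /u/ (a back vowel) → -zog → *gezuwtuwzog*.
Since the final sound of the genitive form *gezuwtuwzog* is /g/ (a consonant), it takes -ihi, giving *gezuwtuwzogihi*.

gezuwtuwzogihi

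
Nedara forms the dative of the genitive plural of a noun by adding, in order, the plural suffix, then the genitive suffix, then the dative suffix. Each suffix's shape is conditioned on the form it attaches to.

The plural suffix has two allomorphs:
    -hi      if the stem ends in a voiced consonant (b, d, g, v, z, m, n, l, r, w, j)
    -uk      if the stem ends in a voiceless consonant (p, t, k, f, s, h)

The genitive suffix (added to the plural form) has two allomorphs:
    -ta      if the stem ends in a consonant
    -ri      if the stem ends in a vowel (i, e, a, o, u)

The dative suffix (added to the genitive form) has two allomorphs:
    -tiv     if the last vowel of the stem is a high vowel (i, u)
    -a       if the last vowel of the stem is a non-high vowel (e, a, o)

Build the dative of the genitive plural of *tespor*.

The final consonant of *tespor* is /r/, which is voiced, so the plural suffix is -hi, giving *tesporhi*.
The plural form *tesporhi* — final sound /i/ (a vowel) → -ri → *tesporhiri*.
Since the last vowel of the genitive form *tesporhiri* is /i/ (a high vowel), it takes -tiv, giving *tesporhiritiv*.

tesporhiritiv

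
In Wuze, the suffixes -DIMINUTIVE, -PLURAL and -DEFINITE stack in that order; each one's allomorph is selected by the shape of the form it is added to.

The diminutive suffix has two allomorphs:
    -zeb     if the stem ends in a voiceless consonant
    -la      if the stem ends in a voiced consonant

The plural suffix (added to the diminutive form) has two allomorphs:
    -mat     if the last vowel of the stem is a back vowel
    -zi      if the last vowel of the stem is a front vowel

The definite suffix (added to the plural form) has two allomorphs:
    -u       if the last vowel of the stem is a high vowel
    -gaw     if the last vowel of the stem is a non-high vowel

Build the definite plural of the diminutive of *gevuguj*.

*gevuguj*: final consonant = /j/, voiced → -la → *gevugujla*.
Since the last vowel of the diminutive form *gevugujla* is /a/ (a back vowel), it takes -mat, giving *gevugujlamat*.
The last vowel of the plural form *gevugujlamat* is /a/, which is a non-high vowel, so the definite suffix is -gaw, giving *gevugujlamatgaw*.

gevugujlamatgaw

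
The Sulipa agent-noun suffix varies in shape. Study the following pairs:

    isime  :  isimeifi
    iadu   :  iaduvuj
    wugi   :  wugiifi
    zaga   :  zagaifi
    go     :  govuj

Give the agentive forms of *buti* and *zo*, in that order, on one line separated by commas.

butiifi, zovuj

The alternation tracks the last vowel of the stem — -vuj when the last vowel of the stem is a rounded vowel (*iadu*, *go*); -ifi when the last vowel of the stem is an unrounded vowel (*isime*, *wugi*, *zaga*).
Since the last vowel of *buti* is /i/ (an unrounded vowel), it takes -ifi, giving *butiifi*.
*zo*: last vowel = /o/, a rounded vowel → -vuj → *zovuj*.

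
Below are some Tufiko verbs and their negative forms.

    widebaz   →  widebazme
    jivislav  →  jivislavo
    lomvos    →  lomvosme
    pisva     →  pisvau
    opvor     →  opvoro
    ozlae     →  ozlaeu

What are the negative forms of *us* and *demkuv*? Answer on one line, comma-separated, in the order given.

usme, demkuvo

The alternation tracks the final sound of the stem — -me when the stem ends in a sibilant (*widebaz*, *lomvos*); -o when the stem ends in a non-sibilant consonant (*jivislav*, *opvor*); -u when the stem ends in a vowel (*pisva*, *ozlae*).
*us*: final sound = /s/, a sibilant → -me → *usme*.
Since the final sound of *demkuv* is /v/ (a non-sibilant consonant), it takes -o, giving *demkuvo*.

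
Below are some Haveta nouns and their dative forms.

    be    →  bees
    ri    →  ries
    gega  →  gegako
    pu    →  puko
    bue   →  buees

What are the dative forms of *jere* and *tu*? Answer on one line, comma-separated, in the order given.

jerees, tuko

The alternation tracks the last vowel of the stem — -es when the last vowel of the stem is a front vowel (*be*, *ri*, *bue*); -ko when the last vowel of the stem is a back vowel (*gega*, *pu*).
Since the last vowel of *jere* is /e/ (a front vowel), it takes -es, giving *jerees*.
*tu* — last vowel /u/ (a back vowel) → -ko → *tuko*.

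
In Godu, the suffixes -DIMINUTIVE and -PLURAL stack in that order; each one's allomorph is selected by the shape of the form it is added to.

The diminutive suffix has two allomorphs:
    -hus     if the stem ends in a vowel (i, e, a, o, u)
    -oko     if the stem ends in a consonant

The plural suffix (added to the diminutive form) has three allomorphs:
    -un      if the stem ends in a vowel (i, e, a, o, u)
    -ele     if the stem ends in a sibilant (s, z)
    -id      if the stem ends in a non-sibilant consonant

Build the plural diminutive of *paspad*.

*paspad* — final sound /d/ (a consonant) → -oko → *paspadoko*.
Since the final sound of the diminutive form *paspadoko* is /o/ (a vowel), it takes -un, giving *paspadokoun*.

paspadokoun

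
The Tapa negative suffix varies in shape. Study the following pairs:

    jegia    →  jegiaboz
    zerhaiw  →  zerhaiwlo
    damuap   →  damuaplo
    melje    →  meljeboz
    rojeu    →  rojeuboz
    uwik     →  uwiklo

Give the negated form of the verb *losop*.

losoplo

The alternation tracks the final sound of the stem — -lo when the stem ends in a consonant (*zerhaiw*, *damuap*, *uwik*); -boz when the stem ends in a vowel (*jegia*, *melje*, *rojeu*).
The final sound of *losop* is /p/, which is a consonant, so the suffix is -lo, giving *losoplo*.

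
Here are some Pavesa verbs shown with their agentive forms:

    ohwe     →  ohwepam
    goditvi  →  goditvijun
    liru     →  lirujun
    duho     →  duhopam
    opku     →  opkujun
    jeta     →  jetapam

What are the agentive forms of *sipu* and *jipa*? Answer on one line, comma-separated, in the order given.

The alternation tracks the last vowel of the stem — -jun when the last vowel of the stem is a high vowel (*goditvi*, *liru*, *opku*); -pam when the last vowel of the stem is a non-high vowel (*ohwe*, *duho*, *jeta*).
Since the last vowel of *sipu* is /u/ (a high vowel), it takes -jun, giving *sipujun*.
*jipa*: last vowel = /a/, a non-high vowel → -pam → *jipapam*.

sipujun, jipapam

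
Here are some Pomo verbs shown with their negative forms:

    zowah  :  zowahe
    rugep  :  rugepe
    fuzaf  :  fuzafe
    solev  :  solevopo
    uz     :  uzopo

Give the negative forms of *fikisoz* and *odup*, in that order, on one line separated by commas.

The pattern is voicing of the final consonant: -e when the stem ends in a voiceless consonant (*zowah*, *rugep*, *fuzaf*); -opo when the stem ends in a voiced consonant (*solev*, *uz*).
The final consonant of *fikisoz* is /z/, which is voiced, so the suffix is -opo, giving *fikisozopo*.
Since the final consonant of *odup* is /p/ (voiceless), it takes -e, giving *odupe*.

fikisozopo, odupe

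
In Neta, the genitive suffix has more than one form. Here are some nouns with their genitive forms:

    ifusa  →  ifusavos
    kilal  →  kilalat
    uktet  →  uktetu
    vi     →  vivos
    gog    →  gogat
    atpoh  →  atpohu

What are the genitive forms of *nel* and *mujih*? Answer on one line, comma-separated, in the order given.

The suffix is conditioned by the final sound: -u when the stem ends in a voiceless consonant (*uktet*, *atpoh*); -at when the stem ends in a voiced consonant (*kilal*, *gog*); -vos when the stem ends in a vowel (*ifusa*, *vi*).
The final sound of *nel* is /l/, which is a voiced consonant, so the suffix is -at, giving *nelat*.
*mujih* — final sound /h/ (a voiceless consonant) → -u → *mujihu*.

nelat, mujihu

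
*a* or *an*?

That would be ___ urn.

The indefinite article is chosen by the initial *sound* of the following word, not its spelling.
*urn* begins with the sound /ɜr/ (u pronounced /ɜr/) — a vowel sound.
So the article is *an*: That would be an urn.

an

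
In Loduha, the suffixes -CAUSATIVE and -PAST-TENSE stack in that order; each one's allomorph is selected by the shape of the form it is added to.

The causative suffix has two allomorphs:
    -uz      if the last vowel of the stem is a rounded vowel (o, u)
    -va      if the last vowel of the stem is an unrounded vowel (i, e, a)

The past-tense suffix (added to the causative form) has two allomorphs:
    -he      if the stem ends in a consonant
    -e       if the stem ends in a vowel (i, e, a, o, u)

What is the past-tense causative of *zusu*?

zusuuzhe

Since the last vowel of *zusu* is /u/ (a rounded vowel), it takes -uz, giving *zusuuz*.
The final sound of the causative form *zusuuz* is /z/, which is a consonant, so the past-tense suffix is -he, giving *zusuuzhe*.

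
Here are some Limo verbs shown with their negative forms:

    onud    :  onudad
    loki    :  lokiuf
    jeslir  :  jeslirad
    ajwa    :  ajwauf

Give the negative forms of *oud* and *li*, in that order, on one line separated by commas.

Looking at the final sound of each stem: -ad when the stem ends in a consonant (*onud*, *jeslir*); -uf when the stem ends in a vowel (*loki*, *ajwa*).
The final sound of *oud* is /d/, which is a consonant, so the suffix is -ad, giving *oudad*.
*li*: final sound = /i/, a vowel → -uf → *liuf*.

oudad, liuf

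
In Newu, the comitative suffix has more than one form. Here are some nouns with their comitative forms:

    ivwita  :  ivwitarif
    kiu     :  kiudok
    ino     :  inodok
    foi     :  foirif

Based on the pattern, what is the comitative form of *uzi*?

uzirif

The alternation tracks the last vowel of the stem — -dok when the last vowel of the stem is a rounded vowel (*kiu*, *ino*); -rif when the last vowel of the stem is an unrounded vowel (*ivwita*, *foi*).
*uzi* — last vowel /i/ (an unrounded vowel) → -rif → *uzirif*.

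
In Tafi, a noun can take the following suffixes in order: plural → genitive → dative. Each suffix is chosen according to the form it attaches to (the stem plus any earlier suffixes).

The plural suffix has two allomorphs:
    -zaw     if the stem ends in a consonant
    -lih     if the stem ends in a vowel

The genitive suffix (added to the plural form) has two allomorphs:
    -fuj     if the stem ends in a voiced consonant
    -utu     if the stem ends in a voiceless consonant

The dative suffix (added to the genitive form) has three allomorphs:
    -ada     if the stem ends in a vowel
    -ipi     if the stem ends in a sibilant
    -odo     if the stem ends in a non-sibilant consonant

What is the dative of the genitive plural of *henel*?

Since the final sound of *henel* is /l/ (a consonant), it takes -zaw, giving *henelzaw*.
Since the final consonant of the plural form *henelzaw* is /w/ (voiced), it takes -fuj, giving *henelzawfuj*.
The genitive form *henelzawfuj* — final sound /j/ (a non-sibilant consonant) → -odo → *henelzawfujodo*.

henelzawfujodo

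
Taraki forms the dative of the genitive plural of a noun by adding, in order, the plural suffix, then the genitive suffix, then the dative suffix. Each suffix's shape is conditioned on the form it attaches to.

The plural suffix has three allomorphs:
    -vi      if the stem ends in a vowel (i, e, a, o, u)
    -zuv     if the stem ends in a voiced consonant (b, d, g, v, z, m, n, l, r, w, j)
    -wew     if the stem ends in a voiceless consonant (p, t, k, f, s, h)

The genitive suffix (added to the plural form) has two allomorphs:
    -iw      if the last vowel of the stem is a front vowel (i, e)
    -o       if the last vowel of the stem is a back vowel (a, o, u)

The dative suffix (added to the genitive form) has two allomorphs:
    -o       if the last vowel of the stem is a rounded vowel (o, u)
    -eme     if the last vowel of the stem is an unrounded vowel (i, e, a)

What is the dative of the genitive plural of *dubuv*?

dubuvzuvoo

Since the final sound of *dubuv* is /v/ (a voiced consonant), it takes -zuv, giving *dubuvzuv*.
The plural form *dubuvzuv*: last vowel = /u/, a back vowel → -o → *dubuvzuvo*.
The last vowel of the genitive form *dubuvzuvo* is /o/, which is a rounded vowel, so the dative suffix is -o, giving *dubuvzuvoo*.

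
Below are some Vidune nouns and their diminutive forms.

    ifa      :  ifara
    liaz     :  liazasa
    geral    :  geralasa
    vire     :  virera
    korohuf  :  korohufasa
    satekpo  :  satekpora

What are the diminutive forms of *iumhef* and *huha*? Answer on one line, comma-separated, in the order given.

iumhefasa, huhara

The suffix is conditioned by the final sound: -asa when the stem ends in a consonant (*liaz*, *geral*, *korohuf*); -ra when the stem ends in a vowel (*ifa*, *vire*, *satekpo*).
Since the final sound of *iumhef* is /f/ (a consonant), it takes -asa, giving *iumhefasa*.
The final sound of *huha* is /a/, which is a vowel, so the suffix is -ra, giving *huhara*.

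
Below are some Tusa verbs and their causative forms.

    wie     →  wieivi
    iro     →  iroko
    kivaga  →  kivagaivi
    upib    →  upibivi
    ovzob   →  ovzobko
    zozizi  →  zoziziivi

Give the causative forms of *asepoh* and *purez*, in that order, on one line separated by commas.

asepohko, purezivi

The pattern is rounding harmony: -ko when the last vowel of the stem is a rounded vowel (*iro*, *ovzob*); -ivi when the last vowel of the stem is an unrounded vowel (*wie*, *kivaga*, *upib*, *zozizi*).
Since the last vowel of *asepoh* is /o/ (a rounded vowel), it takes -ko, giving *asepohko*.
The last vowel of *purez* is /e/, which is an unrounded vowel, so the suffix is -ivi, giving *purezivi*.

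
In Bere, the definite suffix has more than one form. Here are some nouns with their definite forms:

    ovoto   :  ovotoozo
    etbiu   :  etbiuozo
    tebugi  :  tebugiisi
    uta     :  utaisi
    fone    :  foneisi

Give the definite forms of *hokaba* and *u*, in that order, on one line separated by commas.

The pattern is rounding harmony: -ozo when the last vowel of the stem is a rounded vowel (*ovoto*, *etbiu*); -isi when the last vowel of the stem is an unrounded vowel (*tebugi*, *uta*, *fone*).
*hokaba*: last vowel = /a/, an unrounded vowel → -isi → *hokabaisi*.
Since the last vowel of *u* is /u/ (a rounded vowel), it takes -ozo, giving *uozo*.

hokabaisi, uozo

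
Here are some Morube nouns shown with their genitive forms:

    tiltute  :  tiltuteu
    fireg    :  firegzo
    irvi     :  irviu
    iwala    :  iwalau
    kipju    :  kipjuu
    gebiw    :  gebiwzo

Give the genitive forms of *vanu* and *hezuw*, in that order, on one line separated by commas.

vanuu, hezuwzo

The pattern is consonant vs. vowel: -zo when the stem ends in a consonant (*fireg*, *gebiw*); -u when the stem ends in a vowel (*tiltute*, *irvi*, *iwala*, *kipju*).
Since the final sound of *vanu* is /u/ (a vowel), it takes -u, giving *vanuu*.
*hezuw*: final sound = /w/, a consonant → -zo → *hezuwzo*.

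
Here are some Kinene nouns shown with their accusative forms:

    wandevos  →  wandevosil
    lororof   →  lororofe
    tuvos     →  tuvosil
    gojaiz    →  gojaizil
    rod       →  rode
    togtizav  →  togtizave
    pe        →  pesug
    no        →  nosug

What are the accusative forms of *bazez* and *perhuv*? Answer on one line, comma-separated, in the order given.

bazezil, perhuve

Looking at the final sound of each stem: -il when the stem ends in a sibilant (*wandevos*, *tuvos*, *gojaiz*); -e when the stem ends in a non-sibilant consonant (*lororof*, *rod*, *togtizav*); -sug when the stem ends in a vowel (*pe*, *no*).
*bazez* — final sound /z/ (a sibilant) → -il → *bazezil*.
Since the final sound of *perhuv* is /v/ (a non-sibilant consonant), it takes -e, giving *perhuve*.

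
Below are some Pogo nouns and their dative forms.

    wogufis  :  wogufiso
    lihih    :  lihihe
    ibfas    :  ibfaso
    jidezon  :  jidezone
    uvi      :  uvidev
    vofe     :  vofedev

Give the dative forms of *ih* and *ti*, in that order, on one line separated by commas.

Looking at the final sound of each stem: -o when the stem ends in a sibilant (*wogufis*, *ibfas*); -e when the stem ends in a non-sibilant consonant (*lihih*, *jidezon*); -dev when the stem ends in a vowel (*uvi*, *vofe*).
The final sound of *ih* is /h/, which is a non-sibilant consonant, so the suffix is -e, giving *ihe*.
The final sound of *ti* is /i/, which is a vowel, so the suffix is -dev, giving *tidev*.

ihe, tidev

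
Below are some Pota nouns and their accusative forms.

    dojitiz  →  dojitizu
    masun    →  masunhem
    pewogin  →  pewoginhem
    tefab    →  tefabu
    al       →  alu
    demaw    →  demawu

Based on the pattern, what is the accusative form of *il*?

The suffix is conditioned by the final consonant: -hem when the stem ends in a nasal (*masun*, *pewogin*); -u when the stem ends in a non-nasal consonant (*dojitiz*, *tefab*, *al*, *demaw*).
*il*: final consonant = /l/, non-nasal → -u → *ilu*.

ilu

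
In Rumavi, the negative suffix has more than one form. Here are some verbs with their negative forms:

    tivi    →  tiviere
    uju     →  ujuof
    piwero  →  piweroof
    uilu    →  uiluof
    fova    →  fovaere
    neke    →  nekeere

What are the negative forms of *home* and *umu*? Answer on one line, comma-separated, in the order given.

homeere, umuof

Looking at the last vowel of each stem: -of when the last vowel of the stem is a rounded vowel (*uju*, *piwero*, *uilu*); -ere when the last vowel of the stem is an unrounded vowel (*tivi*, *fova*, *neke*).
Since the last vowel of *home* is /e/ (an unrounded vowel), it takes -ere, giving *homeere*.
*umu* — last vowel /u/ (a rounded vowel) → -of → *umuof*.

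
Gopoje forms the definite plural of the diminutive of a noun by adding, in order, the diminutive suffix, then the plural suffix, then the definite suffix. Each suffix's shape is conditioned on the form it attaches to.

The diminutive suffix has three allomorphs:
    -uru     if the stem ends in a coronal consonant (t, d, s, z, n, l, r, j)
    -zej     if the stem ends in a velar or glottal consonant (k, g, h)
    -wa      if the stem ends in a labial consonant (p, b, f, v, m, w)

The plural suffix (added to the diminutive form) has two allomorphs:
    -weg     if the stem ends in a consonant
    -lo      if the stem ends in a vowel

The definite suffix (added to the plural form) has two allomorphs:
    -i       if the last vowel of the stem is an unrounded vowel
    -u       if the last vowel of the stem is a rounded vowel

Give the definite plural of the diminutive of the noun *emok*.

The final consonant of *emok* is /k/, which is velar/glottal, so the diminutive suffix is -zej, giving *emokzej*.
Since the final sound of the diminutive form *emokzej* is /j/ (a consonant), it takes -weg, giving *emokzejweg*.
The last vowel of the plural form *emokzejweg* is /e/, which is an unrounded vowel, so the definite suffix is -i, giving *emokzejwegi*.

emokzejwegi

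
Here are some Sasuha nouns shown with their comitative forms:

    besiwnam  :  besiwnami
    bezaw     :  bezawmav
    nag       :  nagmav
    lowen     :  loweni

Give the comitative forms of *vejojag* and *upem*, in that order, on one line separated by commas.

vejojagmav, upemi

The suffix is conditioned by the final consonant: -i when the stem ends in a nasal (*besiwnam*, *lowen*); -mav when the stem ends in a non-nasal consonant (*bezaw*, *nag*).
*vejojag*: final consonant = /g/, non-nasal → -mav → *vejojagmav*.
Since the final consonant of *upem* is /m/ (a nasal), it takes -i, giving *upemi*.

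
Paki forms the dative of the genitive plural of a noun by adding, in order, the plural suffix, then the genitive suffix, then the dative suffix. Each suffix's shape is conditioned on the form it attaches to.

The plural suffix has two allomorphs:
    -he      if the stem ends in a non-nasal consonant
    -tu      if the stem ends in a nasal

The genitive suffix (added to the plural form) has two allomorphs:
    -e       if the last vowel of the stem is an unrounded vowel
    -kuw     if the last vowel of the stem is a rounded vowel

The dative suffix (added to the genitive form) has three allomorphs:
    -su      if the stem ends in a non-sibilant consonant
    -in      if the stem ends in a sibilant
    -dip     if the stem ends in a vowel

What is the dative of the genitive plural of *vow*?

vowheedip

Since the final consonant of *vow* is /w/ (non-nasal), it takes -he, giving *vowhe*.
The last vowel of the plural form *vowhe* is /e/, which is an unrounded vowel, so the genitive suffix is -e, giving *vowhee*.
The genitive form *vowhee* — final sound /e/ (a vowel) → -dip → *vowheedip*.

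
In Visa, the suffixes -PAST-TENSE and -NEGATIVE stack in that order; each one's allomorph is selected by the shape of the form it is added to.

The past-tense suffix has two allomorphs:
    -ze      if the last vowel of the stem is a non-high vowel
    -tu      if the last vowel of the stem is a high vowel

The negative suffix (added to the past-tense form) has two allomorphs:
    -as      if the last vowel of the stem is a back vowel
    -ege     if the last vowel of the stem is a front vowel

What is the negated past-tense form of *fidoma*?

fidomazeege

*fidoma*: last vowel = /a/, a non-high vowel → -ze → *fidomaze*.
The last vowel of the past-tense form *fidomaze* is /e/, which is a front vowel, so the negative suffix is -ege, giving *fidomazeege*.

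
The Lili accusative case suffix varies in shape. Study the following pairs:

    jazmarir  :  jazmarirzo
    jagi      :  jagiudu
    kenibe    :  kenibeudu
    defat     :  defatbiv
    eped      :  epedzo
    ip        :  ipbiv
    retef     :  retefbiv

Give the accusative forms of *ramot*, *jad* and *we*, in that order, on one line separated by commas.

ramotbiv, jadzo, weudu

The alternation tracks the final sound of the stem — -biv when the stem ends in a voiceless consonant (*defat*, *ip*, *retef*); -zo when the stem ends in a voiced consonant (*jazmarir*, *eped*); -udu when the stem ends in a vowel (*jagi*, *kenibe*).
Since the final sound of *ramot* is /t/ (a voiceless consonant), it takes -biv, giving *ramotbiv*.
Since the final sound of *jad* is /d/ (a voiced consonant), it takes -zo, giving *jadzo*.
*we*: final sound = /e/, a vowel → -udu → *weudu*.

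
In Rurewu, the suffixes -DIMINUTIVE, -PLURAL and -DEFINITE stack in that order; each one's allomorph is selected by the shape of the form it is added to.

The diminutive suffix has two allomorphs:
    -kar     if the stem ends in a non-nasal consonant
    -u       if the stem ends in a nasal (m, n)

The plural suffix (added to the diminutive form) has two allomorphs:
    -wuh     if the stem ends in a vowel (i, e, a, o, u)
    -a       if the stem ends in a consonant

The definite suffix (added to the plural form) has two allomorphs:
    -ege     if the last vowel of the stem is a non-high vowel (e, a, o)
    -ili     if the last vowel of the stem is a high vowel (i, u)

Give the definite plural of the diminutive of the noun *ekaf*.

The final consonant of *ekaf* is /f/, which is non-nasal, so the diminutive suffix is -kar, giving *ekafkar*.
The diminutive form *ekafkar* — final sound /r/ (a consonant) → -a → *ekafkara*.
The last vowel of the plural form *ekafkara* is /a/, which is a non-high vowel, so the definite suffix is -ege, giving *ekafkaraege*.

ekafkaraege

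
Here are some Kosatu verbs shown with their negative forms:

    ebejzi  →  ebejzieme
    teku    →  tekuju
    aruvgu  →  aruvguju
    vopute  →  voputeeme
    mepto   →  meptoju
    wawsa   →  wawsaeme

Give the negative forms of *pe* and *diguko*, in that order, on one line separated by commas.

peeme, digukoju

The pattern is rounding harmony: -ju when the last vowel of the stem is a rounded vowel (*teku*, *aruvgu*, *mepto*); -eme when the last vowel of the stem is an unrounded vowel (*ebejzi*, *vopute*, *wawsa*).
The last vowel of *pe* is /e/, which is an unrounded vowel, so the suffix is -eme, giving *peeme*.
*diguko*: last vowel = /o/, a rounded vowel → -ju → *digukoju*.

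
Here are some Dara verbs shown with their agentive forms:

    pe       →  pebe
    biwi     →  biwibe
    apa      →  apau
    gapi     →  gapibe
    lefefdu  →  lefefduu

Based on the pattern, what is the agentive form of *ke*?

kebe

Looking at the last vowel of each stem: -be when the last vowel of the stem is a front vowel (*pe*, *biwi*, *gapi*); -u when the last vowel of the stem is a back vowel (*apa*, *lefefdu*).
The last vowel of *ke* is /e/, which is a front vowel, so the suffix is -be, giving *kebe*.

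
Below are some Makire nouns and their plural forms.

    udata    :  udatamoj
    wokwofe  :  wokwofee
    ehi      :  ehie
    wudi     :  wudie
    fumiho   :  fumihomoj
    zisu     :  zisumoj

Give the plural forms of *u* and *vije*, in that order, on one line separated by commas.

The alternation tracks the last vowel of the stem — -e when the last vowel of the stem is a front vowel (*wokwofe*, *ehi*, *wudi*); -moj when the last vowel of the stem is a back vowel (*udata*, *fumiho*, *zisu*).
Since the last vowel of *u* is /u/ (a back vowel), it takes -moj, giving *umoj*.
*vije* — last vowel /e/ (a front vowel) → -e → *vijee*.

umoj, vijee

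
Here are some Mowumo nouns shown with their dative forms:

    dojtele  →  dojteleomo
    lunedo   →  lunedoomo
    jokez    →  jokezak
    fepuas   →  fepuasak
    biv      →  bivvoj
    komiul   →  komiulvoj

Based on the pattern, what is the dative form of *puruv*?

puruvvoj

Looking at the final sound of each stem: -ak when the stem ends in a sibilant (*jokez*, *fepuas*); -voj when the stem ends in a non-sibilant consonant (*biv*, *komiul*); -omo when the stem ends in a vowel (*dojtele*, *lunedo*).
*puruv* — final sound /v/ (a non-sibilant consonant) → -voj → *puruvvoj*.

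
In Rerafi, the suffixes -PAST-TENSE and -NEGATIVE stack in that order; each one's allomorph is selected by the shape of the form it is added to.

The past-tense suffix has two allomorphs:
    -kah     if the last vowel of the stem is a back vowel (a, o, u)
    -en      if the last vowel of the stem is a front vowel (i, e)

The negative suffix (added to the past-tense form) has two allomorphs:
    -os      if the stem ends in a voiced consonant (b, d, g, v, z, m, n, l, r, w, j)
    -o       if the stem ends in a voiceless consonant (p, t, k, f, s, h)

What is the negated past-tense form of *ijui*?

*ijui*: last vowel = /i/, a front vowel → -en → *ijuien*.
The final consonant of the past-tense form *ijuien* is /n/, which is voiced, so the negative suffix is -os, giving *ijuienos*.

ijuienos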